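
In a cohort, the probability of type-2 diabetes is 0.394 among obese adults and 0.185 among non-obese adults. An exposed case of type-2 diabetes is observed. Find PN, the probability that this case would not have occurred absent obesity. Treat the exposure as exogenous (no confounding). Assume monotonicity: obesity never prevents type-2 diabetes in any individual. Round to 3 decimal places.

PN ≈ 0.530

Let p₁ = 0.394, p₀ = 0.185.
Under exogeneity and monotonicity, PN = (p₁ − p₀) / p₁.
PN = (0.394 − 0.185) / 0.394 = 0.209 / 0.394 ≈ 0.5305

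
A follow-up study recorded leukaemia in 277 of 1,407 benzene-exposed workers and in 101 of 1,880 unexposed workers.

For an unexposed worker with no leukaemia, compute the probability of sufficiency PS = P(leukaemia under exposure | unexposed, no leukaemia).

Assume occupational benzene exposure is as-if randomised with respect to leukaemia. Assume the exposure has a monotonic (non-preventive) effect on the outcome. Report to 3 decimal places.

PS ≈ 0.151

p₁ = P(outcome | exposed) = 277/1407 = 0.19687
p₀ = P(outcome | unexposed) = 101/1880 = 0.053723
Under exogeneity and monotonicity, PS = (p₁ − p₀) / (1 − p₀).
PS = (0.19687 − 0.053723) / (1 − 0.053723) = 0.14315 / 0.94628 ≈ 0.1513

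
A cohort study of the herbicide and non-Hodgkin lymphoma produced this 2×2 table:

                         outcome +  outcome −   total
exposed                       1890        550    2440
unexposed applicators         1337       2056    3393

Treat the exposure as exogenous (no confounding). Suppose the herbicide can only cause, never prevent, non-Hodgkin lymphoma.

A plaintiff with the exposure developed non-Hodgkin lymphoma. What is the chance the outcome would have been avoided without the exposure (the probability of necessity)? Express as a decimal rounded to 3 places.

PN ≈ 0.491

p₁ = P(outcome | exposed) = 1890/2440 = 0.77459
p₀ = P(outcome | unexposed) = 1337/3393 = 0.39405
Under exogeneity and monotonicity, PN = (p₁ − p₀)/p₁.
PN = (0.77459 − 0.39405) / 0.77459 ≈ 0.4913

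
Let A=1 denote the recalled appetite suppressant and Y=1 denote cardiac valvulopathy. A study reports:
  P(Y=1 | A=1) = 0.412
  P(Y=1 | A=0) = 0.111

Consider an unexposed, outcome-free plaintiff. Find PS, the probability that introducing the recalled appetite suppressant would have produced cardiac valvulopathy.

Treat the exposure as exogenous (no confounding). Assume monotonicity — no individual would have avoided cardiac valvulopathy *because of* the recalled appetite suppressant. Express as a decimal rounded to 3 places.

Let p₁ = 0.412, p₀ = 0.111.
Under exogeneity and monotonicity, PS = (p₁ − p₀) / (1 − p₀).
PS = (0.412 − 0.111) / (1 − 0.111) = 0.301 / 0.889 ≈ 0.3386

PS ≈ 0.339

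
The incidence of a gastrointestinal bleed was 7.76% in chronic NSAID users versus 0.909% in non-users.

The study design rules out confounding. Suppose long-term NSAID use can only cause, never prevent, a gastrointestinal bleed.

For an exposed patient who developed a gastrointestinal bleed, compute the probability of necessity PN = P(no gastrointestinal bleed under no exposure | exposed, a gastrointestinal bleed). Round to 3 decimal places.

PN ≈ 0.883

p₁ = 0.0776, p₀ = 0.00909.
Under exogeneity and monotonicity, PN = (p₁ − p₀) / p₁.
PN = (0.0776 − 0.00909) / 0.0776 = 0.06851 / 0.0776 ≈ 0.8829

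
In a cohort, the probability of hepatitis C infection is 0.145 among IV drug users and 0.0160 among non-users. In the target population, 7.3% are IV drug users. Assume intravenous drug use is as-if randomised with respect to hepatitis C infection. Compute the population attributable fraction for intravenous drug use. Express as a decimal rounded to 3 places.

Let p₁ = 0.145, p₀ = 0.016.
Overall risk P(Y=1) = π·p₁ + (1−π)·p₀ = 0.073×0.145 + 0.927×0.016 = 0.025417.
Under exogeneity, PAF = [P(Y=1) − p₀] / P(Y=1).
PAF = (0.025417 − 0.016) / 0.025417 ≈ 0.3705

PAF ≈ 0.371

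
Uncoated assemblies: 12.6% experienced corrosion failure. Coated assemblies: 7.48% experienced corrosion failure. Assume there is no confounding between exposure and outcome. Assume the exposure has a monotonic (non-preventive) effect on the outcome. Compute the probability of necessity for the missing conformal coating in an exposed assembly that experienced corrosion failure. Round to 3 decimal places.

PN ≈ 0.406

p₁ = 0.126, p₀ = 0.0748.
Under exogeneity and monotonicity, PN = (p₁ − p₀) / p₁.
PN = (0.126 − 0.0748) / 0.126 = 0.0512 / 0.126 ≈ 0.4063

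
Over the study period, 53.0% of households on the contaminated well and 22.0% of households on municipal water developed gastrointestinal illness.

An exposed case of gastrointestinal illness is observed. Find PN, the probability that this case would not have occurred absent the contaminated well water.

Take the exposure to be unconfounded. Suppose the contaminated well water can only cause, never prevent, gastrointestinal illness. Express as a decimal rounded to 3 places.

p₁ = 0.53, p₀ = 0.22.
Under exogeneity and monotonicity, PN = (p₁ − p₀) / p₁.
PN = (0.53 − 0.22) / 0.53 = 0.31 / 0.53 ≈ 0.5849

PN ≈ 0.585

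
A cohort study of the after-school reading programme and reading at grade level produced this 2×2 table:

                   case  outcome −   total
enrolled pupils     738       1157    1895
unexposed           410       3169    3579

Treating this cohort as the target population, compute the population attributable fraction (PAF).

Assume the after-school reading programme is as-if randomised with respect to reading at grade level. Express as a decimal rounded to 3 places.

p₁ = P(outcome | exposed) = 738/1895 = 0.38945
p₀ = P(outcome | unexposed) = 410/3579 = 0.11456
Exposure prevalence π = 1895/5474 = 0.34618; overall risk P(Y=1) = 0.20972.
Under exogeneity, PAF = [P(Y=1) − p₀]/P(Y=1).
PAF = (0.20972 − 0.11456) / 0.20972 ≈ 0.4538

PAF ≈ 0.454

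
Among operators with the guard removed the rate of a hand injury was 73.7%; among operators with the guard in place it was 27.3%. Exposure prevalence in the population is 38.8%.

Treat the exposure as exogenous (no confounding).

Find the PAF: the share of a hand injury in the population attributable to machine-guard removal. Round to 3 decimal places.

PAF ≈ 0.397

p₁ = 0.737, p₀ = 0.273.
Overall risk P(Y=1) = π·p₁ + (1−π)·p₀ = 0.388×0.737 + 0.612×0.273 = 0.45303.
Under exogeneity, PAF = [P(Y=1) − p₀] / P(Y=1).
PAF = (0.45303 − 0.273) / 0.45303 ≈ 0.3974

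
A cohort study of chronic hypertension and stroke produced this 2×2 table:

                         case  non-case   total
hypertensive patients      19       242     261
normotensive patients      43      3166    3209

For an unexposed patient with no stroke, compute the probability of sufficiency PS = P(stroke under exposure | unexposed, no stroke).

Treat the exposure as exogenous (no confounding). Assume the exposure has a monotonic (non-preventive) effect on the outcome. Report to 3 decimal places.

p₁ = P(outcome | exposed) = 19/261 = 0.072797
p₀ = P(outcome | unexposed) = 43/3209 = 0.0134
Under exogeneity and monotonicity, PS = (p₁ − p₀) / (1 − p₀).
PS = (0.072797 − 0.0134) / (1 − 0.0134) = 0.059397 / 0.9866 ≈ 0.0602

PS ≈ 0.060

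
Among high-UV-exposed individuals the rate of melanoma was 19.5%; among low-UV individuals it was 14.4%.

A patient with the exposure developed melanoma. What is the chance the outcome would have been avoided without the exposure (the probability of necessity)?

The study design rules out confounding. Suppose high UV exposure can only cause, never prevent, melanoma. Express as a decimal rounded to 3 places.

PN ≈ 0.262

p₁ = 0.195, p₀ = 0.144.
Under exogeneity and monotonicity, PN = (p₁ − p₀) / p₁.
PN = (0.195 − 0.144) / 0.195 = 0.051 / 0.195 ≈ 0.2615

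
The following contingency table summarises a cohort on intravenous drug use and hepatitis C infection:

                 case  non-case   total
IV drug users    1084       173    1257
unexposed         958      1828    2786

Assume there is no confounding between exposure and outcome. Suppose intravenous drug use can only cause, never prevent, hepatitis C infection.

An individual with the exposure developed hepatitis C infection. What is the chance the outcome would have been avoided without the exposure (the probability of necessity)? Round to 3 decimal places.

p₁ = P(outcome | exposed) = 1084/1257 = 0.86237
p₀ = P(outcome | unexposed) = 958/2786 = 0.34386
Under exogeneity and monotonicity, PN = (p₁ − p₀) / p₁.
PN = (0.86237 − 0.34386) / 0.86237 = 0.51851 / 0.86237 ≈ 0.6013

PN ≈ 0.601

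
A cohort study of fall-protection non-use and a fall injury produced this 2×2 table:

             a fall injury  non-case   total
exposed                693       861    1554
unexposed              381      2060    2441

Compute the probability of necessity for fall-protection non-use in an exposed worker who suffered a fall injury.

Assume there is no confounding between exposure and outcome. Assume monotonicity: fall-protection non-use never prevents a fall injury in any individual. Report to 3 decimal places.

p₁ = P(outcome | exposed) = 693/1554 = 0.44595
p₀ = P(outcome | unexposed) = 381/2441 = 0.15608
Under exogeneity and monotonicity, PN = (p₁ − p₀) / p₁.
PN = (0.44595 − 0.15608) / 0.44595 = 0.28986 / 0.44595 ≈ 0.6500

PN ≈ 0.650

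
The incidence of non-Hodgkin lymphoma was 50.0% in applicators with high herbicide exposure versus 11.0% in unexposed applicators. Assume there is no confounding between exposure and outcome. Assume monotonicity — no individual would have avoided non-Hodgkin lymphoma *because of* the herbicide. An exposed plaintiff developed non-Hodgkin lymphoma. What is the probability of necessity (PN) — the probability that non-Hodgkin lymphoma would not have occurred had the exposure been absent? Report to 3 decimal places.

p₁ = 0.5, p₀ = 0.11.
Under exogeneity and monotonicity, PN = (p₁ − p₀) / p₁.
PN = (0.5 − 0.11) / 0.5 = 0.39 / 0.5 ≈ 0.7800

PN ≈ 0.780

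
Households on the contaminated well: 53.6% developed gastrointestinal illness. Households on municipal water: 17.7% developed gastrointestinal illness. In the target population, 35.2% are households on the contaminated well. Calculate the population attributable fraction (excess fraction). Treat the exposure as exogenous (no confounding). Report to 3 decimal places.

PAF ≈ 0.417

p₁ = 0.536, p₀ = 0.177.
Overall risk P(Y=1) = π·p₁ + (1−π)·p₀ = 0.352×0.536 + 0.648×0.177 = 0.30337.
Under exogeneity, PAF = [P(Y=1) − p₀] / P(Y=1).
PAF = (0.30337 − 0.177) / 0.30337 ≈ 0.4166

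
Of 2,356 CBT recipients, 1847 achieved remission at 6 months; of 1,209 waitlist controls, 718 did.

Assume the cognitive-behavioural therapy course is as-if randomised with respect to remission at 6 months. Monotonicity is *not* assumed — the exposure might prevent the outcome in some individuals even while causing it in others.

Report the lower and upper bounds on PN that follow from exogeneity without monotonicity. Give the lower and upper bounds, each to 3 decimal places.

p₁ = P(outcome | exposed) = 1847/2356 = 0.78396
p₀ = P(outcome | unexposed) = 718/1209 = 0.59388
Under exogeneity alone the bounds on PN are max{0,(p₁−p₀)/p₁} ≤ PN ≤ min{1,(1−p₀)/p₁}.
  lower = (p₁ − p₀)/p₁ = 0.19008 / 0.78396 ≈ 0.2425
  upper = min{1, (1 − p₀)/p₁} = 0.40612 / 0.78396 ≈ 0.5180

0.242 ≤ PN ≤ 0.518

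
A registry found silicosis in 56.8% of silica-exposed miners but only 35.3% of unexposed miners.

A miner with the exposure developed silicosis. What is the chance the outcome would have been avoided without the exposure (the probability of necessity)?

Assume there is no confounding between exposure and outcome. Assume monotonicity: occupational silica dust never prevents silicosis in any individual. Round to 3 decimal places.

PN ≈ 0.379

p₁ = 0.568, p₀ = 0.353.
Under exogeneity and monotonicity, PN = (p₁ − p₀) / p₁.
PN = (0.568 − 0.353) / 0.568 = 0.215 / 0.568 ≈ 0.3785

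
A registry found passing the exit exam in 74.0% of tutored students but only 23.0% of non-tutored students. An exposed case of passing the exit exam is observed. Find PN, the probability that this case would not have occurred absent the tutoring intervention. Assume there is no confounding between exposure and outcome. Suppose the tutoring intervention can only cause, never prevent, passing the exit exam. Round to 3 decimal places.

p₁ = 0.74, p₀ = 0.23.
Under exogeneity and monotonicity, PN = (p₁ − p₀) / p₁.
PN = (0.74 − 0.23) / 0.74 = 0.51 / 0.74 ≈ 0.6892

PN ≈ 0.689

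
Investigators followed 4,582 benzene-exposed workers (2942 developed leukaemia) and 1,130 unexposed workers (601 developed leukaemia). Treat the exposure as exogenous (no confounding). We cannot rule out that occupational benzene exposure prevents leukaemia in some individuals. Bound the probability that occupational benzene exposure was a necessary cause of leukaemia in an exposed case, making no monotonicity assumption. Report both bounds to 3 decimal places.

0.172 ≤ PN ≤ 0.729

p₁ = P(outcome | exposed) = 2942/4582 = 0.64208
p₀ = P(outcome | unexposed) = 601/1130 = 0.53186
Under exogeneity alone the bounds on PN are max{0,(p₁−p₀)/p₁} ≤ PN ≤ min{1,(1−p₀)/p₁}.
  lower = (p₁ − p₀)/p₁ = 0.11022 / 0.64208 ≈ 0.1717
  upper = min{1, (1 − p₀)/p₁} = 0.46814 / 0.64208 ≈ 0.7291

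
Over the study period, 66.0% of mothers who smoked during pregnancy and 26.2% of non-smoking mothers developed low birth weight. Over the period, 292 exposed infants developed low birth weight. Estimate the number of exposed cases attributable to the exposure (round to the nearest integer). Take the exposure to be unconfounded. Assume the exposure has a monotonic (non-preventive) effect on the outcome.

p₁ = 0.66, p₀ = 0.262.
PN = (p₁ − p₀)/p₁ = (0.66 − 0.262) / 0.66 ≈ 0.60303.
Attributable cases ≈ PN × (exposed cases) = 0.60303 × 292 ≈ 176.08.

about 176 cases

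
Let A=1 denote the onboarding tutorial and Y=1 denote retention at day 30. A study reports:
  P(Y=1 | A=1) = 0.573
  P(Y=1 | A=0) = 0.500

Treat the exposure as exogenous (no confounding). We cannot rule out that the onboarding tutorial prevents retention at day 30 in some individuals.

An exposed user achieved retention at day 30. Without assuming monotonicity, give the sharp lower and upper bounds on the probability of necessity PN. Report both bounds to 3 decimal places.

0.127 ≤ PN ≤ 0.873

Let p₁ = 0.573, p₀ = 0.5.
Under exogeneity alone the bounds on PN are max{0,(p₁−p₀)/p₁} ≤ PN ≤ min{1,(1−p₀)/p₁}.
  lower = (p₁ − p₀)/p₁ = 0.073 / 0.573 ≈ 0.1274
  upper = min{1, (1 − p₀)/p₁} = 0.5 / 0.573 ≈ 0.8726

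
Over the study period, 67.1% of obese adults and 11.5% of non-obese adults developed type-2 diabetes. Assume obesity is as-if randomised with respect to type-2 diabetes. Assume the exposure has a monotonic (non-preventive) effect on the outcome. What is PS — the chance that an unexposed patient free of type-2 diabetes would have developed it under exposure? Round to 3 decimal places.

PS ≈ 0.628

p₁ = 0.671, p₀ = 0.115.
Under exogeneity and monotonicity, PS = (p₁ − p₀) / (1 − p₀).
PS = (0.671 − 0.115) / (1 − 0.115) = 0.556 / 0.885 ≈ 0.6282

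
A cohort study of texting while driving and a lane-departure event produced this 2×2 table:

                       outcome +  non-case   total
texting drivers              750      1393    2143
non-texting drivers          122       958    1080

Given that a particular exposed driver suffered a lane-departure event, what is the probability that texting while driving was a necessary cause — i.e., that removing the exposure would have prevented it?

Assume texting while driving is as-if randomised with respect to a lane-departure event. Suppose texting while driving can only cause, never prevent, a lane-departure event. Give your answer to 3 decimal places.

p₁ = P(outcome | exposed) = 750/2143 = 0.34998
p₀ = P(outcome | unexposed) = 122/1080 = 0.11296
Under exogeneity and monotonicity, PN = (p₁ − p₀) / p₁.
PN = (0.34998 − 0.11296) / 0.34998 = 0.23701 / 0.34998 ≈ 0.6772

PN ≈ 0.677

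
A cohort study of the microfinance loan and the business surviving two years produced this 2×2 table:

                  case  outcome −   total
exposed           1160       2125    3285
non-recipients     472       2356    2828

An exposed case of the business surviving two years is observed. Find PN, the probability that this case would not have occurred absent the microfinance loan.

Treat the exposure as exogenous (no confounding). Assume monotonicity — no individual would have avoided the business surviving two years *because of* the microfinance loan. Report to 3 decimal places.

PN ≈ 0.527

p₁ = P(outcome | exposed) = 1160/3285 = 0.35312
p₀ = P(outcome | unexposed) = 472/2828 = 0.1669
Under exogeneity and monotonicity, PN = (p₁ − p₀)/p₁.
PN = (0.35312 − 0.1669) / 0.35312 ≈ 0.5273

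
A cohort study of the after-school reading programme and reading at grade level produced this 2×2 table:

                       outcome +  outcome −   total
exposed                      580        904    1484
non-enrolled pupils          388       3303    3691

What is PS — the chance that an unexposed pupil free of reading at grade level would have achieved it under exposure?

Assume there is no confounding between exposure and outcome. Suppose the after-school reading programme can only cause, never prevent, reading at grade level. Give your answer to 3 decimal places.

PS ≈ 0.319

p₁ = P(outcome | exposed) = 580/1484 = 0.39084
p₀ = P(outcome | unexposed) = 388/3691 = 0.10512
Under exogeneity and monotonicity, PS = (p₁ − p₀)/(1 − p₀).
PS = (0.39084 − 0.10512) / 0.89488 ≈ 0.3193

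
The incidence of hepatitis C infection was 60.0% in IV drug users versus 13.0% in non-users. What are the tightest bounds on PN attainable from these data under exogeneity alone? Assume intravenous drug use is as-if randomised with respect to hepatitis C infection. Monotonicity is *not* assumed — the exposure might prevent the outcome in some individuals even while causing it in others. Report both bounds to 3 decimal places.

0.783 ≤ PN ≤ 1.000

p₁ = 0.6, p₀ = 0.13.
Under exogeneity alone the bounds on PN are max{0,(p₁−p₀)/p₁} ≤ PN ≤ min{1,(1−p₀)/p₁}.
  lower = (p₁ − p₀)/p₁ = 0.47 / 0.6 ≈ 0.7833
  upper = min{1, (1 − p₀)/p₁} = 0.87 / 0.6 ≈ 1.4500 → capped at 1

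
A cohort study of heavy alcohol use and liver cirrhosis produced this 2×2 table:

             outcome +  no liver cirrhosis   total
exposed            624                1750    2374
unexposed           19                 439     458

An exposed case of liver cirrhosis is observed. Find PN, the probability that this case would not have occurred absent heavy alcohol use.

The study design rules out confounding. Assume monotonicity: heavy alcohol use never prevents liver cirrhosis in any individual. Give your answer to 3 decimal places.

PN ≈ 0.842

p₁ = P(outcome | exposed) = 624/2374 = 0.26285
p₀ = P(outcome | unexposed) = 19/458 = 0.041485
Under exogeneity and monotonicity, PN = (p₁ − p₀) / p₁.
PN = (0.26285 − 0.041485) / 0.26285 = 0.22136 / 0.26285 ≈ 0.8422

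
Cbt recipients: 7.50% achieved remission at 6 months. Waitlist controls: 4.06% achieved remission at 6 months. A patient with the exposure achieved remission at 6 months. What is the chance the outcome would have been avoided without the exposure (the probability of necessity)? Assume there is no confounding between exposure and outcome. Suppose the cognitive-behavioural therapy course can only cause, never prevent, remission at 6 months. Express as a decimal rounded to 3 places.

p₁ = 0.075, p₀ = 0.0406.
Under exogeneity and monotonicity, PN = (p₁ − p₀) / p₁.
PN = (0.075 − 0.0406) / 0.075 = 0.0344 / 0.075 ≈ 0.4587

PN ≈ 0.459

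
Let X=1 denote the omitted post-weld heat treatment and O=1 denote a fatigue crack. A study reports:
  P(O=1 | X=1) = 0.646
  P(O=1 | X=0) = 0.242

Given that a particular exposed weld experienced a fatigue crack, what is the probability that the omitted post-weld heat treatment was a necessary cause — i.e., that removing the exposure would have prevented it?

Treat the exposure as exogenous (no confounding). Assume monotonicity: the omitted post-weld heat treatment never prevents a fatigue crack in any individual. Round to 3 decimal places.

Let p₁ = 0.646, p₀ = 0.242.
Under exogeneity and monotonicity, PN = (p₁ − p₀) / p₁.
PN = (0.646 − 0.242) / 0.646 = 0.404 / 0.646 ≈ 0.6254

PN ≈ 0.625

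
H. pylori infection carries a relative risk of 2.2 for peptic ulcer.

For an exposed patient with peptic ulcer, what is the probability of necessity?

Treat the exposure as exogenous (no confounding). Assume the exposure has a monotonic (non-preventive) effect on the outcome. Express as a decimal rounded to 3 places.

Under exogeneity and monotonicity, PN = (RR − 1) / RR = 1 − 1/RR.
PN = (2.2 − 1) / 2.2 = 1.2 / 2.2 ≈ 0.5455

PN ≈ 0.545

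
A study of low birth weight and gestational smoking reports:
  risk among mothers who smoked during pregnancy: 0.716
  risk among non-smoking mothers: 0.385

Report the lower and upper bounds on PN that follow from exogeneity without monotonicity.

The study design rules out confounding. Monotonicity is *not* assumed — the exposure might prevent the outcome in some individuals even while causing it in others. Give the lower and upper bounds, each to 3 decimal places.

Let p₁ = 0.716, p₀ = 0.385.
Under exogeneity alone the bounds on PN are max{0,(p₁−p₀)/p₁} ≤ PN ≤ min{1,(1−p₀)/p₁}.
  lower = (p₁ − p₀)/p₁ = 0.331 / 0.716 ≈ 0.4623
  upper = min{1, (1 − p₀)/p₁} = 0.615 / 0.716 ≈ 0.8589

0.462 ≤ PN ≤ 0.859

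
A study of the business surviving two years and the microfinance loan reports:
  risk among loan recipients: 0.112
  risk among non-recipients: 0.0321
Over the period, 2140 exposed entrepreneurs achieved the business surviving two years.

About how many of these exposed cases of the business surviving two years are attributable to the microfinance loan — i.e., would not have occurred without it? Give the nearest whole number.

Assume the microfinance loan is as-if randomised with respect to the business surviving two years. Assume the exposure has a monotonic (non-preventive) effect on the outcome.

Let p₁ = 0.112, p₀ = 0.0321.
PN = (p₁ − p₀)/p₁ = (0.112 − 0.0321) / 0.112 ≈ 0.71339.
Attributable cases ≈ PN × (exposed cases) = 0.71339 × 2140 ≈ 1526.66.

about 1527 cases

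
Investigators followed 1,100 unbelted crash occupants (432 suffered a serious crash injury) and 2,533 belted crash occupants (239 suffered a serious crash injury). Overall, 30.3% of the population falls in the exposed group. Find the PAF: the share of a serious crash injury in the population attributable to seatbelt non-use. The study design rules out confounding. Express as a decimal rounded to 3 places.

p₁ = P(outcome | exposed) = 432/1100 = 0.39273
p₀ = P(outcome | unexposed) = 239/2533 = 0.094355
Overall risk P(Y=1) = π·p₁ + (1−π)·p₀ = 0.303×0.39273 + 0.697×0.094355 = 0.18476.
Under exogeneity, PAF = [P(Y=1) − p₀] / P(Y=1).
PAF = (0.18476 − 0.094355) / 0.18476 ≈ 0.4893

PAF ≈ 0.489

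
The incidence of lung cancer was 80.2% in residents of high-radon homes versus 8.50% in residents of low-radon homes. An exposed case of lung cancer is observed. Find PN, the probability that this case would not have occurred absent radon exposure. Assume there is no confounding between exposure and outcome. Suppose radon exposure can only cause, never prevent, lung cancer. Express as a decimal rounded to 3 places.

PN ≈ 0.894

p₁ = 0.802, p₀ = 0.085.
Under exogeneity and monotonicity, PN = (p₁ − p₀) / p₁.
PN = (0.802 − 0.085) / 0.802 = 0.717 / 0.802 ≈ 0.8940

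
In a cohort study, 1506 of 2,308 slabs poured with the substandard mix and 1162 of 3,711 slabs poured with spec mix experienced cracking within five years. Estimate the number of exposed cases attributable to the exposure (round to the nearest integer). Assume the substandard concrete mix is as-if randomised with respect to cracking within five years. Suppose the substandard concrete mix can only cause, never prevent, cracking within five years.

about 783 cases

p₁ = P(outcome | exposed) = 1506/2308 = 0.65251
p₀ = P(outcome | unexposed) = 1162/3711 = 0.31312
PN = (p₁ − p₀)/p₁ = (0.65251 − 0.31312) / 0.65251 ≈ 0.52013.
Attributable cases ≈ PN × (exposed cases) = 0.52013 × 1506 ≈ 783.31.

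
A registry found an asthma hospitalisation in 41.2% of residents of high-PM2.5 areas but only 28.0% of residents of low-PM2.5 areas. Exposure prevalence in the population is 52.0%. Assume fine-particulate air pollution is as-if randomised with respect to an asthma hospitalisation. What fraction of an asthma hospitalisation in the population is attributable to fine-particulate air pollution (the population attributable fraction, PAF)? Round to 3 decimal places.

PAF ≈ 0.197

p₁ = 0.412, p₀ = 0.28.
Overall risk P(Y=1) = π·p₁ + (1−π)·p₀ = 0.52×0.412 + 0.48×0.28 = 0.34864.
Under exogeneity, PAF = [P(Y=1) − p₀] / P(Y=1).
PAF = (0.34864 − 0.28) / 0.34864 ≈ 0.1969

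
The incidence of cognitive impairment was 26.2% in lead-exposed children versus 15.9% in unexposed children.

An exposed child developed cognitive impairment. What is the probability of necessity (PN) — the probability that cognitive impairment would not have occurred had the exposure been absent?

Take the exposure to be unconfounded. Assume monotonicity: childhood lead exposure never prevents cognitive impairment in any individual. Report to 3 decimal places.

PN ≈ 0.393

p₁ = 0.262, p₀ = 0.159.
Under exogeneity and monotonicity, PN = (p₁ − p₀) / p₁.
PN = (0.262 − 0.159) / 0.262 = 0.103 / 0.262 ≈ 0.3931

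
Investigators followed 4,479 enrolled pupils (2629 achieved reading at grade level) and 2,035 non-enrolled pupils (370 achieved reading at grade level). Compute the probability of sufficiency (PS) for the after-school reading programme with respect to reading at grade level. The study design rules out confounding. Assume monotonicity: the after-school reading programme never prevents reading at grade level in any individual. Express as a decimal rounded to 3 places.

p₁ = P(outcome | exposed) = 2629/4479 = 0.58696
p₀ = P(outcome | unexposed) = 370/2035 = 0.18182
Under exogeneity and monotonicity, PS = (p₁ − p₀) / (1 − p₀).
PS = (0.58696 − 0.18182) / (1 − 0.18182) = 0.40514 / 0.81818 ≈ 0.4952

PS ≈ 0.495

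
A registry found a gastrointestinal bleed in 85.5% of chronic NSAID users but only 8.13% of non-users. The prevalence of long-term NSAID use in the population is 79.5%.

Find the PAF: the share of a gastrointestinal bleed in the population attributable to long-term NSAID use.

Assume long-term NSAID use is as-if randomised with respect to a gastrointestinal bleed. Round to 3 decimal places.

PAF ≈ 0.883

p₁ = 0.855, p₀ = 0.0813.
Overall risk P(Y=1) = π·p₁ + (1−π)·p₀ = 0.795×0.855 + 0.205×0.0813 = 0.69639.
Under exogeneity, PAF = [P(Y=1) − p₀] / P(Y=1).
PAF = (0.69639 − 0.0813) / 0.69639 ≈ 0.8833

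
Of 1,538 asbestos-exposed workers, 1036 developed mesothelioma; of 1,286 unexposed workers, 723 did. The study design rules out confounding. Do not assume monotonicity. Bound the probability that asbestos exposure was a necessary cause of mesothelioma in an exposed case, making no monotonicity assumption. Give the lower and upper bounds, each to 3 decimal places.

p₁ = P(outcome | exposed) = 1036/1538 = 0.6736
p₀ = P(outcome | unexposed) = 723/1286 = 0.56221
Under exogeneity alone the bounds on PN are max{0,(p₁−p₀)/p₁} ≤ PN ≤ min{1,(1−p₀)/p₁}.
  lower = (p₁ − p₀)/p₁ = 0.11139 / 0.6736 ≈ 0.1654
  upper = min{1, (1 − p₀)/p₁} = 0.43779 / 0.6736 ≈ 0.6499

0.165 ≤ PN ≤ 0.650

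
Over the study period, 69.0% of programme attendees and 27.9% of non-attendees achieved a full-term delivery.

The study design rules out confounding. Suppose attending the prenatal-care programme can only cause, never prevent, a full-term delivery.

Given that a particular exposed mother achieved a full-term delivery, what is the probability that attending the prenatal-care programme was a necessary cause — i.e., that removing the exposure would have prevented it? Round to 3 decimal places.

p₁ = 0.69, p₀ = 0.279.
Under exogeneity and monotonicity, PN = (p₁ − p₀) / p₁.
PN = (0.69 − 0.279) / 0.69 = 0.411 / 0.69 ≈ 0.5957

PN ≈ 0.596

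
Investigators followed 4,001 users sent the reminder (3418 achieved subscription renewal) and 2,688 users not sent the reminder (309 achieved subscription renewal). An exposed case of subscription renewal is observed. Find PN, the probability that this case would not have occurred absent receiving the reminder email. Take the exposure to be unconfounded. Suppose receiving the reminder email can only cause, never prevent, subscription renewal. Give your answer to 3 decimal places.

PN ≈ 0.865

p₁ = P(outcome | exposed) = 3418/4001 = 0.85429
p₀ = P(outcome | unexposed) = 309/2688 = 0.11496
Under exogeneity and monotonicity, PN = (p₁ − p₀) / p₁.
PN = (0.85429 − 0.11496) / 0.85429 = 0.73933 / 0.85429 ≈ 0.8654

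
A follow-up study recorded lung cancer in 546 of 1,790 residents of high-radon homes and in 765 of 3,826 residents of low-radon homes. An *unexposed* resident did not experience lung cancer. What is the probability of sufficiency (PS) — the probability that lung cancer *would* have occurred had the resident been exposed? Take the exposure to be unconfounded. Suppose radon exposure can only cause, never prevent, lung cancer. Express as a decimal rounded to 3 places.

PS ≈ 0.131

p₁ = P(outcome | exposed) = 546/1790 = 0.30503
p₀ = P(outcome | unexposed) = 765/3826 = 0.19995
Under exogeneity and monotonicity, PS = (p₁ − p₀) / (1 − p₀).
PS = (0.30503 − 0.19995) / (1 − 0.19995) = 0.10508 / 0.80005 ≈ 0.1313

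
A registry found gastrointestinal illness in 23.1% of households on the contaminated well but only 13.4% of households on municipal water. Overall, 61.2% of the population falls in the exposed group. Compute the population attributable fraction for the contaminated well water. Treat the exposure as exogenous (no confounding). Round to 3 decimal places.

PAF ≈ 0.307

p₁ = 0.231, p₀ = 0.134.
Overall risk P(Y=1) = π·p₁ + (1−π)·p₀ = 0.612×0.231 + 0.388×0.134 = 0.19336.
Under exogeneity, PAF = [P(Y=1) − p₀] / P(Y=1).
PAF = (0.19336 − 0.134) / 0.19336 ≈ 0.3070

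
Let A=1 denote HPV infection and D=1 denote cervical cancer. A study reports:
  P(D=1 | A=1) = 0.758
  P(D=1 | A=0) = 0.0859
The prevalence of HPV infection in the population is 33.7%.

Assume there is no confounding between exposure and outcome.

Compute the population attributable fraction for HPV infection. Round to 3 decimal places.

Let p₁ = 0.758, p₀ = 0.0859.
Overall risk P(Y=1) = π·p₁ + (1−π)·p₀ = 0.337×0.758 + 0.663×0.0859 = 0.3124.
Under exogeneity, PAF = [P(Y=1) − p₀] / P(Y=1).
PAF = (0.3124 − 0.0859) / 0.3124 ≈ 0.7250

PAF ≈ 0.725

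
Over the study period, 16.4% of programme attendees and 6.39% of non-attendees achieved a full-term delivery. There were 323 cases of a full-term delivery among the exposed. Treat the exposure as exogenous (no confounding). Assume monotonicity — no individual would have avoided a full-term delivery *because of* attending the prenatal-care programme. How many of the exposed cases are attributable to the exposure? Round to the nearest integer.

p₁ = 0.164, p₀ = 0.0639.
PN = (p₁ − p₀)/p₁ = (0.164 − 0.0639) / 0.164 ≈ 0.61037.
Attributable cases ≈ PN × (exposed cases) = 0.61037 × 323 ≈ 197.15.

about 197 cases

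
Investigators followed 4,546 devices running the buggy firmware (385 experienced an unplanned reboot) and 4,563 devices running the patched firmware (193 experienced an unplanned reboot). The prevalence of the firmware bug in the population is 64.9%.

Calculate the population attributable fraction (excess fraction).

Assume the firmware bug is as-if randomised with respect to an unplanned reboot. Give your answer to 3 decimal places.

p₁ = P(outcome | exposed) = 385/4546 = 0.08469
p₀ = P(outcome | unexposed) = 193/4563 = 0.042297
Overall risk P(Y=1) = π·p₁ + (1−π)·p₀ = 0.649×0.08469 + 0.351×0.042297 = 0.06981.
Under exogeneity, PAF = [P(Y=1) − p₀] / P(Y=1).
PAF = (0.06981 − 0.042297) / 0.06981 ≈ 0.3941

PAF ≈ 0.394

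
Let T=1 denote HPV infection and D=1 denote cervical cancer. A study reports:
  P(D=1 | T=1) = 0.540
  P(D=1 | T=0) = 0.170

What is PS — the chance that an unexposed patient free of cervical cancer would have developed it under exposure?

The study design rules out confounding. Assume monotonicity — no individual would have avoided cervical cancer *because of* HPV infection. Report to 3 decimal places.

PS ≈ 0.446

Let p₁ = 0.54, p₀ = 0.17.
Under exogeneity and monotonicity, PS = (p₁ − p₀) / (1 − p₀).
PS = (0.54 − 0.17) / (1 − 0.17) = 0.37 / 0.83 ≈ 0.4458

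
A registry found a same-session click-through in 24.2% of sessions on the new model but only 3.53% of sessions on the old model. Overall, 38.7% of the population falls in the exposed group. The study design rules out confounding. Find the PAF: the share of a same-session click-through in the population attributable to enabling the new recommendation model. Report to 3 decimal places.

p₁ = 0.242, p₀ = 0.0353.
Overall risk P(Y=1) = π·p₁ + (1−π)·p₀ = 0.387×0.242 + 0.613×0.0353 = 0.11529.
Under exogeneity, PAF = [P(Y=1) − p₀] / P(Y=1).
PAF = (0.11529 − 0.0353) / 0.11529 ≈ 0.6938

PAF ≈ 0.694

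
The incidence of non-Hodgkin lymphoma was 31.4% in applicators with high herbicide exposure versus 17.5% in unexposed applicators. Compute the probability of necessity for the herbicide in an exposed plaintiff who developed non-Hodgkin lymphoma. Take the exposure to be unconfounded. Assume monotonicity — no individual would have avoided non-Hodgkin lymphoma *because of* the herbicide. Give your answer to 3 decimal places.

p₁ = 0.314, p₀ = 0.175.
Under exogeneity and monotonicity, PN = (p₁ − p₀) / p₁.
PN = (0.314 − 0.175) / 0.314 = 0.139 / 0.314 ≈ 0.4427

PN ≈ 0.443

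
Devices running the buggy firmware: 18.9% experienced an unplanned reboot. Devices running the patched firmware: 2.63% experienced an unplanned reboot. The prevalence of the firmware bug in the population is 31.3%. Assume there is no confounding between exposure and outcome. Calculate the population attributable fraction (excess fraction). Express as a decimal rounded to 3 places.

PAF ≈ 0.659

p₁ = 0.189, p₀ = 0.0263.
Overall risk P(Y=1) = π·p₁ + (1−π)·p₀ = 0.313×0.189 + 0.687×0.0263 = 0.077225.
Under exogeneity, PAF = [P(Y=1) − p₀] / P(Y=1).
PAF = (0.077225 − 0.0263) / 0.077225 ≈ 0.6594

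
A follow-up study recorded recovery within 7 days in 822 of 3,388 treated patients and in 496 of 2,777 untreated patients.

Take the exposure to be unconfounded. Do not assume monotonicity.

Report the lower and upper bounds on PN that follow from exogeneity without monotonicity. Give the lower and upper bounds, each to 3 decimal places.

0.264 ≤ PN ≤ 1.000

p₁ = P(outcome | exposed) = 822/3388 = 0.24262
p₀ = P(outcome | unexposed) = 496/2777 = 0.17861
Under exogeneity alone the bounds on PN are max{0,(p₁−p₀)/p₁} ≤ PN ≤ min{1,(1−p₀)/p₁}.
  lower = (p₁ − p₀)/p₁ = 0.064011 / 0.24262 ≈ 0.2638
  upper = min{1, (1 − p₀)/p₁} = 0.82139 / 0.24262 ≈ 3.3855 → capped at 1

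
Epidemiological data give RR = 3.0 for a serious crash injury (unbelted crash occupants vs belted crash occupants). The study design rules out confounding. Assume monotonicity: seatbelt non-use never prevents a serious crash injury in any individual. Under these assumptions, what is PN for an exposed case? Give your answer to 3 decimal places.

Under exogeneity and monotonicity, PN = (RR − 1) / RR = 1 − 1/RR.
PN = (3.0 − 1) / 3.0 = 2 / 3.0 ≈ 0.6667

PN ≈ 0.667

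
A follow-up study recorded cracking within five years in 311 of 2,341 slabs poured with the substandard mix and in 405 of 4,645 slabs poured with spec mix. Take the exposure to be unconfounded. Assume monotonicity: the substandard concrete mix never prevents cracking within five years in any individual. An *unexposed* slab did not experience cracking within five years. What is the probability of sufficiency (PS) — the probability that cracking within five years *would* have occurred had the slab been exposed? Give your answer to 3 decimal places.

PS ≈ 0.050

p₁ = P(outcome | exposed) = 311/2341 = 0.13285
p₀ = P(outcome | unexposed) = 405/4645 = 0.087191
Under exogeneity and monotonicity, PS = (p₁ − p₀) / (1 − p₀).
PS = (0.13285 − 0.087191) / (1 − 0.087191) = 0.045659 / 0.91281 ≈ 0.0500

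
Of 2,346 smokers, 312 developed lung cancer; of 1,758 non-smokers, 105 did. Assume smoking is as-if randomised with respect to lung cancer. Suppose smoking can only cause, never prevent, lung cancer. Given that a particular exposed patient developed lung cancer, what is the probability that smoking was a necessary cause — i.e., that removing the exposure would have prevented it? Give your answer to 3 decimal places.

PN ≈ 0.551

p₁ = P(outcome | exposed) = 312/2346 = 0.13299
p₀ = P(outcome | unexposed) = 105/1758 = 0.059727
Under exogeneity and monotonicity, PN = (p₁ − p₀) / p₁.
PN = (0.13299 − 0.059727) / 0.13299 = 0.073265 / 0.13299 ≈ 0.5509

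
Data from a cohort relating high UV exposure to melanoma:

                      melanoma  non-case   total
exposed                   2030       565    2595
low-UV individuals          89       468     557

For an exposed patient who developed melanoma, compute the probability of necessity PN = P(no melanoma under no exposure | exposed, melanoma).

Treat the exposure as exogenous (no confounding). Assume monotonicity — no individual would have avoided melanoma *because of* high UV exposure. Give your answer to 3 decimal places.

p₁ = P(outcome | exposed) = 2030/2595 = 0.78227
p₀ = P(outcome | unexposed) = 89/557 = 0.15978
Under exogeneity and monotonicity, PN = (p₁ − p₀)/p₁.
PN = (0.78227 − 0.15978) / 0.78227 ≈ 0.7957

PN ≈ 0.796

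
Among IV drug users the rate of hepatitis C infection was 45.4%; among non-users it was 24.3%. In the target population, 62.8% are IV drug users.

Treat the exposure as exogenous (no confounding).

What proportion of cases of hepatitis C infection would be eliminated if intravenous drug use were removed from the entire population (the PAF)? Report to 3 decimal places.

PAF ≈ 0.353

p₁ = 0.454, p₀ = 0.243.
Overall risk P(Y=1) = π·p₁ + (1−π)·p₀ = 0.628×0.454 + 0.372×0.243 = 0.37551.
Under exogeneity, PAF = [P(Y=1) − p₀] / P(Y=1).
PAF = (0.37551 − 0.243) / 0.37551 ≈ 0.3529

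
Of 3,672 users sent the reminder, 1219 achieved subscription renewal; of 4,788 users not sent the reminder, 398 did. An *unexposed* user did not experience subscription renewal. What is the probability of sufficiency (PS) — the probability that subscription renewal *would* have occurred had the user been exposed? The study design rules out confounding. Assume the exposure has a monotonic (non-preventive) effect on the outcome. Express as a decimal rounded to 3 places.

p₁ = P(outcome | exposed) = 1219/3672 = 0.33197
p₀ = P(outcome | unexposed) = 398/4788 = 0.083124
Under exogeneity and monotonicity, PS = (p₁ − p₀) / (1 − p₀).
PS = (0.33197 − 0.083124) / (1 − 0.083124) = 0.24885 / 0.91688 ≈ 0.2714

PS ≈ 0.271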